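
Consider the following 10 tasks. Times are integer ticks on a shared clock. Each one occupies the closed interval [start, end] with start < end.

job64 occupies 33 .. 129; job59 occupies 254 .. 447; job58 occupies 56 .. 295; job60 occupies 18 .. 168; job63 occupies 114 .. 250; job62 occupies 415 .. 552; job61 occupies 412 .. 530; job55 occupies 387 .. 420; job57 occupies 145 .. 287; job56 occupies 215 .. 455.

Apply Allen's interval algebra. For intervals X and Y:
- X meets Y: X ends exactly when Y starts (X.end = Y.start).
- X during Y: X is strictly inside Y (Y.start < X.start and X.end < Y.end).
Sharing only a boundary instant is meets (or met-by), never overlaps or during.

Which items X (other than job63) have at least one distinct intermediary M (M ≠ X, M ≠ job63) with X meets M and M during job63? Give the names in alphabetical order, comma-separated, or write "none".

none

Target job63 = [114, 250].
Intermediaries M with M during job63: none.
Union: none.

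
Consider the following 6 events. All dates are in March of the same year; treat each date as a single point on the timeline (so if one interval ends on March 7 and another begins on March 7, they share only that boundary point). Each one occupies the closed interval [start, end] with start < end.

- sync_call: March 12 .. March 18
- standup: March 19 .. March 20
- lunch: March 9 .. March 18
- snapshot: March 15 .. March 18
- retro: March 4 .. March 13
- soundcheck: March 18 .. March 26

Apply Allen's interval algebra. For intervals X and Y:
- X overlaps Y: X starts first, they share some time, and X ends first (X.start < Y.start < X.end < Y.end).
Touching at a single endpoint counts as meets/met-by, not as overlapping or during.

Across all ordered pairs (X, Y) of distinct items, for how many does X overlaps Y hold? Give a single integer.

Checking all 30 ordered pairs for relation 'overlaps'; matching pairs in alphabetical order:
(retro, lunch): retro overlaps lunch ✓
(retro, sync_call): retro overlaps sync_call ✓
Count: 2.

2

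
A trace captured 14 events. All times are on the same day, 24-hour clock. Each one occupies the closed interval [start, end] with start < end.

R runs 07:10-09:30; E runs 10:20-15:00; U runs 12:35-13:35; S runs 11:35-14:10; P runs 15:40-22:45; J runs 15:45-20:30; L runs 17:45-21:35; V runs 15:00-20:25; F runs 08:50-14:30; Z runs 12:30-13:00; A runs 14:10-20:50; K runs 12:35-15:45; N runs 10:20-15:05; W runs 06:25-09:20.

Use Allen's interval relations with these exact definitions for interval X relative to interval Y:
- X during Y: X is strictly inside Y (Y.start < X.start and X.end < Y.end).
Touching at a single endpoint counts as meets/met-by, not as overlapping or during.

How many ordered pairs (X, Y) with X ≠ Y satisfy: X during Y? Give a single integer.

15

Checking all 182 ordered pairs for relation 'during'; matching pairs in alphabetical order:
(J, A): J during A ✓
(J, P): J during P ✓
(L, P): L during P ✓
(S, E): S during E ✓
(S, F): S during F ✓
(S, N): S during N ✓
(U, E): U during E ✓
(U, F): U during F ✓
(U, N): U during N ✓
(U, S): U during S ✓
(V, A): V during A ✓
(Z, E): Z during E ✓
(Z, F): Z during F ✓
(Z, N): Z during N ✓
(Z, S): Z during S ✓
Count: 15.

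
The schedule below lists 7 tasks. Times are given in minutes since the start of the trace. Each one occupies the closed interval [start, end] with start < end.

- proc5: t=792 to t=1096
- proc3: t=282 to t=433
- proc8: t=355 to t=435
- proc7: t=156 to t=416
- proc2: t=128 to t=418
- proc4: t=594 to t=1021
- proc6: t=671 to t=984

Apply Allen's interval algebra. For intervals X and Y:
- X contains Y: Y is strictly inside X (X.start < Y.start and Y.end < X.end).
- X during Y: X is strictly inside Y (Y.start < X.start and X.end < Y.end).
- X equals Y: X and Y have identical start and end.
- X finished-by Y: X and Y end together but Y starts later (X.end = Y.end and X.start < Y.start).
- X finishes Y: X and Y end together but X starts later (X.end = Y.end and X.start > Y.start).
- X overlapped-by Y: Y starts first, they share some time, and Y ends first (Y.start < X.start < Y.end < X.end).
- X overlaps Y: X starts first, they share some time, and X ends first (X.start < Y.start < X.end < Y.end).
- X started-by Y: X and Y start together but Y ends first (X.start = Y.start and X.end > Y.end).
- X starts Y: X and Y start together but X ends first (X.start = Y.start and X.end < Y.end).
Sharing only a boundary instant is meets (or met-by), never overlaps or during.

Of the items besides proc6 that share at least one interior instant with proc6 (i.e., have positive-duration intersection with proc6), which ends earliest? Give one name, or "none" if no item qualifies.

proc4

Target proc6 = [t=671, t=984].
proc2 [t=128, t=418] → before → excluded.
proc3 [t=282, t=433] → before → excluded.
proc4 [t=594, t=1021] → contains → candidate.
proc5 [t=792, t=1096] → overlapped-by → candidate.
proc7 [t=156, t=416] → before → excluded.
proc8 [t=355, t=435] → before → excluded.
Among candidates, earliest end is t=1021 → proc4.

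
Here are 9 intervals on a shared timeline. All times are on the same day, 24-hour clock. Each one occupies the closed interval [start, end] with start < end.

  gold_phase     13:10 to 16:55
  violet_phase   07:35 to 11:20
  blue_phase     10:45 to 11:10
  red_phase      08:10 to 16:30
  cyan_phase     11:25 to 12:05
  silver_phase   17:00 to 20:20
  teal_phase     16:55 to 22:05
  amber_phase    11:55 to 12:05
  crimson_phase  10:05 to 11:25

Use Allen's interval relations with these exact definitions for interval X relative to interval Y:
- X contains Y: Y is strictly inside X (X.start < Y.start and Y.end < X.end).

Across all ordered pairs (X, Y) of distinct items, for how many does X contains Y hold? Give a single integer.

Checking all 72 ordered pairs for relation 'contains'; matching pairs in alphabetical order:
(crimson_phase, blue_phase): crimson_phase contains blue_phase ✓
(red_phase, amber_phase): red_phase contains amber_phase ✓
(red_phase, blue_phase): red_phase contains blue_phase ✓
(red_phase, crimson_phase): red_phase contains crimson_phase ✓
(red_phase, cyan_phase): red_phase contains cyan_phase ✓
(teal_phase, silver_phase): teal_phase contains silver_phase ✓
(violet_phase, blue_phase): violet_phase contains blue_phase ✓
Count: 7.

7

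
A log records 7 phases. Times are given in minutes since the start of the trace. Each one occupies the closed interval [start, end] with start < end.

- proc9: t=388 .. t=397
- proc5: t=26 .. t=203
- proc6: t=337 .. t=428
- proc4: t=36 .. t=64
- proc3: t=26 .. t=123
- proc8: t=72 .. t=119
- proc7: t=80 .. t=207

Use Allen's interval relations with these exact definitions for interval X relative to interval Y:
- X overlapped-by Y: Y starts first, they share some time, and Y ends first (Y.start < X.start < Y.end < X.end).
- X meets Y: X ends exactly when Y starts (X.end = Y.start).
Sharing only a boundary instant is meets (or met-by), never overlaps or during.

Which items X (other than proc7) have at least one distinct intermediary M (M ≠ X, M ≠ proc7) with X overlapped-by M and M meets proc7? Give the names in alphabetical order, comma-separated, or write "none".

Target proc7 = [t=80, t=207].
Intermediaries M with M meets proc7: none.
Union: none.

none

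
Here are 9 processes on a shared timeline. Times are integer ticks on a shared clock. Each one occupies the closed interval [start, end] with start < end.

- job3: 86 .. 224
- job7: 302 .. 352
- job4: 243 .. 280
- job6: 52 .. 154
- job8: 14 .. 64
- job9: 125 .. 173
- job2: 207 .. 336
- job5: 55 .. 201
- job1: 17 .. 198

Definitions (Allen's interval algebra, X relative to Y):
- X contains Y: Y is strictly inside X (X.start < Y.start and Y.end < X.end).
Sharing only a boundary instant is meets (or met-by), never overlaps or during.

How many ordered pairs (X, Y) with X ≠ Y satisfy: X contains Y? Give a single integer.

Checking all 72 ordered pairs for relation 'contains'; matching pairs in alphabetical order:
(job1, job6): job1 contains job6 ✓
(job1, job9): job1 contains job9 ✓
(job2, job4): job2 contains job4 ✓
(job3, job9): job3 contains job9 ✓
(job5, job9): job5 contains job9 ✓
Count: 5.

5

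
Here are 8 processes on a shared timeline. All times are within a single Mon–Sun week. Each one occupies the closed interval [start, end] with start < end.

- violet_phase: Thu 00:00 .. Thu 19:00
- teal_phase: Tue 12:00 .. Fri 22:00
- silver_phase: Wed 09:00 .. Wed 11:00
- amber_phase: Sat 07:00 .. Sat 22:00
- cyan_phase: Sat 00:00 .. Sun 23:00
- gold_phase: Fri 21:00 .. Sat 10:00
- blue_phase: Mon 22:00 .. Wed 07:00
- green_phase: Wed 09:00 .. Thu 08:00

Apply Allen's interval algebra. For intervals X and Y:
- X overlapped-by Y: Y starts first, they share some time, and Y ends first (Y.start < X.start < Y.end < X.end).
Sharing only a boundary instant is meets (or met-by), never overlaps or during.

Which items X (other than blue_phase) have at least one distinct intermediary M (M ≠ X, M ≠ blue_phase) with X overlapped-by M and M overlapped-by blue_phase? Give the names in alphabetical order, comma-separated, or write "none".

Target blue_phase = [Mon 22:00, Wed 07:00].
Intermediaries M with M overlapped-by blue_phase: teal_phase.
Via teal_phase — items with X overlapped-by teal_phase: gold_phase.
Union: gold_phase.

gold_phase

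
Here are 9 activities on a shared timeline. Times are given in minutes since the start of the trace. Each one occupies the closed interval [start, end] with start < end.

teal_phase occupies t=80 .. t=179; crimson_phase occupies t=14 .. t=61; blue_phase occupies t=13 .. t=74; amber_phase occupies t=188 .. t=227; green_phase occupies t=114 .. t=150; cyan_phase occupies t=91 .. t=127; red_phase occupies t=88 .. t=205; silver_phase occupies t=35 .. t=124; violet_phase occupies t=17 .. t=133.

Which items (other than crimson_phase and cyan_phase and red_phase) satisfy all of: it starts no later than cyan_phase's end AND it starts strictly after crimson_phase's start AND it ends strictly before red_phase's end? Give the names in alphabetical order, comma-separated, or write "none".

green_phase, silver_phase, teal_phase, violet_phase

Conditions: its start is no later than cyan_phase's end (X.start <= t=127) AND its start is strictly after crimson_phase's start (X.start > t=14) AND its end is strictly before red_phase's end (X.end < t=205).
amber_phase: start t=188 <= t=127? ✗; start t=188 > t=14? ✓; end t=227 < t=205? ✗ → no.
blue_phase: start t=13 <= t=127? ✓; start t=13 > t=14? ✗; end t=74 < t=205? ✓ → no.
green_phase: start t=114 <= t=127? ✓; start t=114 > t=14? ✓; end t=150 < t=205? ✓ → yes.
silver_phase: start t=35 <= t=127? ✓; start t=35 > t=14? ✓; end t=124 < t=205? ✓ → yes.
teal_phase: start t=80 <= t=127? ✓; start t=80 > t=14? ✓; end t=179 < t=205? ✓ → yes.
violet_phase: start t=17 <= t=127? ✓; start t=17 > t=14? ✓; end t=133 < t=205? ✓ → yes.
Result: green_phase, silver_phase, teal_phase, violet_phase.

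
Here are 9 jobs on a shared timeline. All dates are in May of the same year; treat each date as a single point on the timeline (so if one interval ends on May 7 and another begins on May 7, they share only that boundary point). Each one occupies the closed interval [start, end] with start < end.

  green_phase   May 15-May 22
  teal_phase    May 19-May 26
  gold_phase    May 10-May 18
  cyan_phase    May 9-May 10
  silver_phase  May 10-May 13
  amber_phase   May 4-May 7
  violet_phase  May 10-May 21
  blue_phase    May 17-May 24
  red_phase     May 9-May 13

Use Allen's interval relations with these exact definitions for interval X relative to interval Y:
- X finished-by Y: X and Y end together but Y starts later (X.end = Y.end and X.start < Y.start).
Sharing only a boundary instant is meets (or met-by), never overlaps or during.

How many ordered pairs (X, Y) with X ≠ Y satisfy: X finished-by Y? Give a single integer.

1

Checking all 72 ordered pairs for relation 'finished-by'; matching pairs in alphabetical order:
(red_phase, silver_phase): red_phase finished-by silver_phase ✓
Count: 1.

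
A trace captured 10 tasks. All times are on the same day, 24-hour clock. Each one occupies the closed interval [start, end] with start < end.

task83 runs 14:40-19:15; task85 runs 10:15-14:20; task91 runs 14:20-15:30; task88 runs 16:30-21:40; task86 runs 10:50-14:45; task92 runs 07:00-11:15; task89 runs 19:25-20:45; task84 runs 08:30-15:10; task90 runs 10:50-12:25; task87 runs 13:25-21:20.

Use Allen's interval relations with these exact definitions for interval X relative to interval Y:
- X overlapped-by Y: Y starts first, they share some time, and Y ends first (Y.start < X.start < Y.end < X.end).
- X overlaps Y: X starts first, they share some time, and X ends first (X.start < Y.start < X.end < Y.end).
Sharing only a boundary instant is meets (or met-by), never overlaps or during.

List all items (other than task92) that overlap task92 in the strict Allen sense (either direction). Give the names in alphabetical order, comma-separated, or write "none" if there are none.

Target task92 = [07:00, 11:15].
task83 [14:40, 19:15] → after → no.
task84 [08:30, 15:10] → overlapped-by → yes.
task85 [10:15, 14:20] → overlapped-by → yes.
task86 [10:50, 14:45] → overlapped-by → yes.
task87 [13:25, 21:20] → after → no.
task88 [16:30, 21:40] → after → no.
task89 [19:25, 20:45] → after → no.
task90 [10:50, 12:25] → overlapped-by → yes.
task91 [14:20, 15:30] → after → no.
Result: task84, task85, task86, task90.

task84, task85, task86, task90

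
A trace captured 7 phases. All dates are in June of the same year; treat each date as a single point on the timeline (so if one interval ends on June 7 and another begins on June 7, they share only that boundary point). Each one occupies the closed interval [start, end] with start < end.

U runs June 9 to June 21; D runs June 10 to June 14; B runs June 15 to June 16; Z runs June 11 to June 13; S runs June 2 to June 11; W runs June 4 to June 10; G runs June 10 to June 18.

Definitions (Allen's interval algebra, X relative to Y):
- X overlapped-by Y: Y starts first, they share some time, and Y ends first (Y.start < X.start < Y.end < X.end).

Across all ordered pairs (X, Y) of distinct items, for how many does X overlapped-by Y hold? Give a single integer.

4

Checking all 42 ordered pairs for relation 'overlapped-by'; matching pairs in alphabetical order:
(D, S): D overlapped-by S ✓
(G, S): G overlapped-by S ✓
(U, S): U overlapped-by S ✓
(U, W): U overlapped-by W ✓
Count: 4.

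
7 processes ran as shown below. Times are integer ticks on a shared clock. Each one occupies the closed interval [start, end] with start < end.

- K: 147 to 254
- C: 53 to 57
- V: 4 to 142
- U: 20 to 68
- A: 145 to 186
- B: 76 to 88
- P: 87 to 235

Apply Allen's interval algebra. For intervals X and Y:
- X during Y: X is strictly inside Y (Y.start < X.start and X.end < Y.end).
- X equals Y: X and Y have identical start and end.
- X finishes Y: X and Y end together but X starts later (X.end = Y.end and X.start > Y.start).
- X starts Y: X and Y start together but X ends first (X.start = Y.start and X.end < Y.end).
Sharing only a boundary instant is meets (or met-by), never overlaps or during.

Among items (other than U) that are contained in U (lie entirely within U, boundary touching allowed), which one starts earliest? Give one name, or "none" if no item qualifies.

C

Target U = [20, 68].
A [145, 186] → after → excluded.
B [76, 88] → after → excluded.
C [53, 57] → during → candidate.
K [147, 254] → after → excluded.
P [87, 235] → after → excluded.
V [4, 142] → contains → excluded.
Among candidates, earliest start is 53 → C.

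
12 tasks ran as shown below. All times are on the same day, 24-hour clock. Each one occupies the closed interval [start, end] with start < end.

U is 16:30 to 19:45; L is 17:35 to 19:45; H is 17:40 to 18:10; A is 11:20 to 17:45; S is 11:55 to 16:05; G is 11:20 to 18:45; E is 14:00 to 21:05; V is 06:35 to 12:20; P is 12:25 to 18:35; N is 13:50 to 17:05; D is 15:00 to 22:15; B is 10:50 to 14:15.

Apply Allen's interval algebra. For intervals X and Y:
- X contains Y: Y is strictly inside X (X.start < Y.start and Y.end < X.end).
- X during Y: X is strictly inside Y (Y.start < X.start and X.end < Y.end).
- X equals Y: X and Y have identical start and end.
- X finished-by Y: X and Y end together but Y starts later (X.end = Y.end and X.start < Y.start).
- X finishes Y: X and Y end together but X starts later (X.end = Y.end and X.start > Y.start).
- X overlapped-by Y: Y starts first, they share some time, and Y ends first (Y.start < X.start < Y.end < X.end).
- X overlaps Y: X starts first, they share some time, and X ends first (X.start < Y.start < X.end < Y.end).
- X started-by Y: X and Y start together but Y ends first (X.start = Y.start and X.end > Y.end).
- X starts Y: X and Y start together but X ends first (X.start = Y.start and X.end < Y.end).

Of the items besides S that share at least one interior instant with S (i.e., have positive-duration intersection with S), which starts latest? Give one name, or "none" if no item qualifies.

Target S = [11:55, 16:05].
A [11:20, 17:45] → contains → candidate.
B [10:50, 14:15] → overlaps → candidate.
D [15:00, 22:15] → overlapped-by → candidate.
E [14:00, 21:05] → overlapped-by → candidate.
G [11:20, 18:45] → contains → candidate.
H [17:40, 18:10] → after → excluded.
L [17:35, 19:45] → after → excluded.
N [13:50, 17:05] → overlapped-by → candidate.
P [12:25, 18:35] → overlapped-by → candidate.
U [16:30, 19:45] → after → excluded.
V [06:35, 12:20] → overlaps → candidate.
Among candidates, latest start is 15:00 → D.

D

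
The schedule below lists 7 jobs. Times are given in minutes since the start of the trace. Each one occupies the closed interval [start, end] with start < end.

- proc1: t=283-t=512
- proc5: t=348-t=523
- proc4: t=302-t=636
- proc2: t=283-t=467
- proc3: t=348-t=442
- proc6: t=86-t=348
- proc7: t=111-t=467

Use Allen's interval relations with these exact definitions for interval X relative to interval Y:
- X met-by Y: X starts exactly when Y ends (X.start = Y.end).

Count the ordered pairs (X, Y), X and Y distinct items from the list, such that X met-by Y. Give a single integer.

2

Checking all 42 ordered pairs for relation 'met-by'; matching pairs in alphabetical order:
(proc3, proc6): proc3 met-by proc6 ✓
(proc5, proc6): proc5 met-by proc6 ✓
Count: 2.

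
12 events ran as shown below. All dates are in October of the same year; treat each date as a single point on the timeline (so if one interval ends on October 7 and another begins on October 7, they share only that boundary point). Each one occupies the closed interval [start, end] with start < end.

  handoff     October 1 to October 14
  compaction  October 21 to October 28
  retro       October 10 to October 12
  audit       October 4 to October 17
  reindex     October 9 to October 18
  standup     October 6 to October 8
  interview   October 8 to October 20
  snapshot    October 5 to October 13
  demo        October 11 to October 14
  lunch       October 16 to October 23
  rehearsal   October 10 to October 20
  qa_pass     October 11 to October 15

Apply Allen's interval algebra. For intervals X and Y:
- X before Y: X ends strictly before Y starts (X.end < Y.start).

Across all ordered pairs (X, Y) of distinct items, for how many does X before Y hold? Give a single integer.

21

Checking all 132 ordered pairs for relation 'before'; matching pairs in alphabetical order:
(audit, compaction): audit before compaction ✓
(demo, compaction): demo before compaction ✓
(demo, lunch): demo before lunch ✓
(handoff, compaction): handoff before compaction ✓
(handoff, lunch): handoff before lunch ✓
(interview, compaction): interview before compaction ✓
(qa_pass, compaction): qa_pass before compaction ✓
(qa_pass, lunch): qa_pass before lunch ✓
(rehearsal, compaction): rehearsal before compaction ✓
(reindex, compaction): reindex before compaction ✓
(retro, compaction): retro before compaction ✓
(retro, lunch): retro before lunch ✓
(snapshot, compaction): snapshot before compaction ✓
(snapshot, lunch): snapshot before lunch ✓
(standup, compaction): standup before compaction ✓
(standup, demo): standup before demo ✓
(standup, lunch): standup before lunch ✓
(standup, qa_pass): standup before qa_pass ✓
(standup, rehearsal): standup before rehearsal ✓
(standup, reindex): standup before reindex ✓
(standup, retro): standup before retro ✓
Count: 21.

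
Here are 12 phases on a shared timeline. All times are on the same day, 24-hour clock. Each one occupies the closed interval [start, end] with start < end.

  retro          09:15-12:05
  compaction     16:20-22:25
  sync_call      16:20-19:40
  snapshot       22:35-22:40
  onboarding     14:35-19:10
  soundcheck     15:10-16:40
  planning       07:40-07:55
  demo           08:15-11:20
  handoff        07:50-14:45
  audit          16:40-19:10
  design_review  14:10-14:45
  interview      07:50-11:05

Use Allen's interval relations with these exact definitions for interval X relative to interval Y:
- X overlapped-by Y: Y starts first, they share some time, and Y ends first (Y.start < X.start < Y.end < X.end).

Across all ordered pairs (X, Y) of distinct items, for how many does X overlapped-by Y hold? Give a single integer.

Checking all 132 ordered pairs for relation 'overlapped-by'; matching pairs in alphabetical order:
(compaction, onboarding): compaction overlapped-by onboarding ✓
(compaction, soundcheck): compaction overlapped-by soundcheck ✓
(demo, interview): demo overlapped-by interview ✓
(handoff, planning): handoff overlapped-by planning ✓
(interview, planning): interview overlapped-by planning ✓
(onboarding, design_review): onboarding overlapped-by design_review ✓
(onboarding, handoff): onboarding overlapped-by handoff ✓
(retro, demo): retro overlapped-by demo ✓
(retro, interview): retro overlapped-by interview ✓
(sync_call, onboarding): sync_call overlapped-by onboarding ✓
(sync_call, soundcheck): sync_call overlapped-by soundcheck ✓
Count: 11.

11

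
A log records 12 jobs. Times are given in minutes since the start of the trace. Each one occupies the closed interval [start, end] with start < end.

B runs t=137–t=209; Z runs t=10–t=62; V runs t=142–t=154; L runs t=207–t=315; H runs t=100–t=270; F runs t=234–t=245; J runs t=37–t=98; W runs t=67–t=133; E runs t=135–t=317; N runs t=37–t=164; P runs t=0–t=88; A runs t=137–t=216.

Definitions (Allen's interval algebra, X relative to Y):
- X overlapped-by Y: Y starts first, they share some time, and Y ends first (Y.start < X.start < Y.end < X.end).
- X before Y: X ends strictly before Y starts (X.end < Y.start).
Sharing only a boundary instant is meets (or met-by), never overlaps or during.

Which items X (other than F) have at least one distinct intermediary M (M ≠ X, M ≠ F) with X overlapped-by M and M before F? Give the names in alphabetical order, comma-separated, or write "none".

Target F = [t=234, t=245].
Intermediaries M with M before F: A, B, J, N, P, V, W, Z.
Via A — items with X overlapped-by A: L.
Via B — items with X overlapped-by B: L.
Via J — items with X overlapped-by J: W.
Via N — items with X overlapped-by N: A, B, E, H.
Via P — items with X overlapped-by P: J, N, W.
Via V — items with X overlapped-by V: none.
Via W — items with X overlapped-by W: H.
Via Z — items with X overlapped-by Z: J, N.
Union: A, B, E, H, J, L, N, W.

A, B, E, H, J, L, N, W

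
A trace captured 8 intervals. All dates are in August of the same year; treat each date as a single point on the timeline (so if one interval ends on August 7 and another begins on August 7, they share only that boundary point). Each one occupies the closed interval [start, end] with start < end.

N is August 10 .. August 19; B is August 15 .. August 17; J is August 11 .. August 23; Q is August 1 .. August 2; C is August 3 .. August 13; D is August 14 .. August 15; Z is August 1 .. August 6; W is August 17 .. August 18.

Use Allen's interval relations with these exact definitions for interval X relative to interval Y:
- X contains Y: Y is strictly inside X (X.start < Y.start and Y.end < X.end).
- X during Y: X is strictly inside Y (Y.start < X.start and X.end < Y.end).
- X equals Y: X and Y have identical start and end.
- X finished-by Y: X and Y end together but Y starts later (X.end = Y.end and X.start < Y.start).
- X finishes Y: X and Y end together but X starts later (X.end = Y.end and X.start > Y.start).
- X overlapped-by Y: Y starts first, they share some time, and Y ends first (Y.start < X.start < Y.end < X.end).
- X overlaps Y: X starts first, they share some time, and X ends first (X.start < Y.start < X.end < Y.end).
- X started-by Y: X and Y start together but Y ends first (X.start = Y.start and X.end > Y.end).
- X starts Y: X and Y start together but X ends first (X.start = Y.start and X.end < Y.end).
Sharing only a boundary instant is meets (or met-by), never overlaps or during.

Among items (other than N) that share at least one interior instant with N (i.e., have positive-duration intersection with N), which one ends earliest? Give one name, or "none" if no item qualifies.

C

Target N = [August 10, August 19].
B [August 15, August 17] → during → candidate.
C [August 3, August 13] → overlaps → candidate.
D [August 14, August 15] → during → candidate.
J [August 11, August 23] → overlapped-by → candidate.
Q [August 1, August 2] → before → excluded.
W [August 17, August 18] → during → candidate.
Z [August 1, August 6] → before → excluded.
Among candidates, earliest end is August 13 → C.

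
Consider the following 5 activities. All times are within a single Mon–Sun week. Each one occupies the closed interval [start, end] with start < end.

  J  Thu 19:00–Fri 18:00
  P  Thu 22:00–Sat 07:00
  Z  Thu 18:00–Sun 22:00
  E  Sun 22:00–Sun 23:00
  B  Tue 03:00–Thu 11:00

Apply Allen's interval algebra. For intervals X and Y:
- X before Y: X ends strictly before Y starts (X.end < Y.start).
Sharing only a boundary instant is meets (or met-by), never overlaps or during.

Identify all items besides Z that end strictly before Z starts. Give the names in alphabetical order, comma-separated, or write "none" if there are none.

B

Target Z = [Thu 18:00, Sun 22:00].
B [Tue 03:00, Thu 11:00] → before → yes.
E [Sun 22:00, Sun 23:00] → met-by → no.
J [Thu 19:00, Fri 18:00] → during → no.
P [Thu 22:00, Sat 07:00] → during → no.
Result: B.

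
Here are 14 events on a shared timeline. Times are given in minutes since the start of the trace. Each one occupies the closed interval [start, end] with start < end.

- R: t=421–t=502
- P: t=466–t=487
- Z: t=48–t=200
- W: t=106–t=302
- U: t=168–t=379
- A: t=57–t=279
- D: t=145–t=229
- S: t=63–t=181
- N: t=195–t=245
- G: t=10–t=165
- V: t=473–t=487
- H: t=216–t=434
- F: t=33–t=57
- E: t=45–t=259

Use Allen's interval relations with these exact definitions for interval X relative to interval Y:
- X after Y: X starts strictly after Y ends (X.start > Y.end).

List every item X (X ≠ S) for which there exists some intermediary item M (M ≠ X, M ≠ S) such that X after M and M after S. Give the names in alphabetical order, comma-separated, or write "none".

Target S = [t=63, t=181].
Intermediaries M with M after S: H, N, P, R, V.
Via H — items with X after H: P, V.
Via N — items with X after N: P, R, V.
Via P — items with X after P: none.
Via R — items with X after R: none.
Via V — items with X after V: none.
Union: P, R, V.

P, R, V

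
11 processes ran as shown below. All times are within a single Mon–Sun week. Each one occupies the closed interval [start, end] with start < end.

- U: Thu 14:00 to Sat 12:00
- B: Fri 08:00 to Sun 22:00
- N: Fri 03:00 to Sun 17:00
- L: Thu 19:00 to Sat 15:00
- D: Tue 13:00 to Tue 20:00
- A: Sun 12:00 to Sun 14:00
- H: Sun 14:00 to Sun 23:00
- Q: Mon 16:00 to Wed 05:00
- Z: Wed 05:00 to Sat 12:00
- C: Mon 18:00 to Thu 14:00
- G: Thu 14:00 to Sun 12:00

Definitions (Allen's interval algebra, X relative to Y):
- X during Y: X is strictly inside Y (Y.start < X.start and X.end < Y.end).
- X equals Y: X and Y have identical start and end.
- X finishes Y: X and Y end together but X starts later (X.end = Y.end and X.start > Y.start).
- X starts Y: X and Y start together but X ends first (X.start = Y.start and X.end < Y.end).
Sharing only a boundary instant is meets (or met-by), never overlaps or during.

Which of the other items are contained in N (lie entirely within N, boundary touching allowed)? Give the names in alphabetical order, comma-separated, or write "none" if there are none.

A

Target N = [Fri 03:00, Sun 17:00].
A [Sun 12:00, Sun 14:00] → during → yes.
B [Fri 08:00, Sun 22:00] → overlapped-by → no.
C [Mon 18:00, Thu 14:00] → before → no.
D [Tue 13:00, Tue 20:00] → before → no.
G [Thu 14:00, Sun 12:00] → overlaps → no.
H [Sun 14:00, Sun 23:00] → overlapped-by → no.
L [Thu 19:00, Sat 15:00] → overlaps → no.
Q [Mon 16:00, Wed 05:00] → before → no.
U [Thu 14:00, Sat 12:00] → overlaps → no.
Z [Wed 05:00, Sat 12:00] → overlaps → no.
Result: A.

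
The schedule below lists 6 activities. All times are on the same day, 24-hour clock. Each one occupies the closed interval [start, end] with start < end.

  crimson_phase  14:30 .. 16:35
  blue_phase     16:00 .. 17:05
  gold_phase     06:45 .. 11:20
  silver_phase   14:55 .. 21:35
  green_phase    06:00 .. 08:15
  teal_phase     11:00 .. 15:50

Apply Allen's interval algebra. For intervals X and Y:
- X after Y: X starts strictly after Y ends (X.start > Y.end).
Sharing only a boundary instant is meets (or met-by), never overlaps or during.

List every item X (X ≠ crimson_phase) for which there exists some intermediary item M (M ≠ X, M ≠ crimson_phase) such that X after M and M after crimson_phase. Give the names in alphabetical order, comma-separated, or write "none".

Target crimson_phase = [14:30, 16:35].
Intermediaries M with M after crimson_phase: none.
Union: none.

none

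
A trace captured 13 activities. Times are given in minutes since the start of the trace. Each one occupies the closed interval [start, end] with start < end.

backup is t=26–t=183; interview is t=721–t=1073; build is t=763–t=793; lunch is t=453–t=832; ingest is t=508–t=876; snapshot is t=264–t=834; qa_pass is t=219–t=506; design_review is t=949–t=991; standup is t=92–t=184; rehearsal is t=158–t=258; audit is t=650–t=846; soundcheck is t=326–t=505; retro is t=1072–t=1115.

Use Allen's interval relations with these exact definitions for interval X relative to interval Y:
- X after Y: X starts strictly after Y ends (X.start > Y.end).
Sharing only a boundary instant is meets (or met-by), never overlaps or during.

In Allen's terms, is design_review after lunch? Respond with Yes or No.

Yes

design_review = [t=949, t=991], lunch = [t=453, t=832].
Actual relation of design_review to lunch: after.
Asked whether 'after' holds → Yes.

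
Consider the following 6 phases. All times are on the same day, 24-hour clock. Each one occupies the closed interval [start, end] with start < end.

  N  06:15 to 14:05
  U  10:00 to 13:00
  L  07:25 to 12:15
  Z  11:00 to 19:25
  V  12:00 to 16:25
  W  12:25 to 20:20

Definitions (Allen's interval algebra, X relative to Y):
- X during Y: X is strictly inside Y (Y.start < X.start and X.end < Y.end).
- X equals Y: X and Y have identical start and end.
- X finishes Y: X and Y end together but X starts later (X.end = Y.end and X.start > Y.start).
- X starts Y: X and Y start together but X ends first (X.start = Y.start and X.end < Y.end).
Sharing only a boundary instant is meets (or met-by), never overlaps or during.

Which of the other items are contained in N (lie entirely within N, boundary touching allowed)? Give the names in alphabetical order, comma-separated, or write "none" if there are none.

Target N = [06:15, 14:05].
L [07:25, 12:15] → during → yes.
U [10:00, 13:00] → during → yes.
V [12:00, 16:25] → overlapped-by → no.
W [12:25, 20:20] → overlapped-by → no.
Z [11:00, 19:25] → overlapped-by → no.
Result: L, U.

L, U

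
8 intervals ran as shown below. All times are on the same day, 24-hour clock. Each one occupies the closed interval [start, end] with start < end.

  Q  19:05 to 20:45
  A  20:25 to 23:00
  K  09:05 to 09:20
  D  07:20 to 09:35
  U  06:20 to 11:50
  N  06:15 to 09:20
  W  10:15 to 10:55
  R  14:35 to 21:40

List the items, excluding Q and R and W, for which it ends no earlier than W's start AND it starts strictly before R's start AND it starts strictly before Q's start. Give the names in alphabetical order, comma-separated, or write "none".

U

Conditions: its end is no earlier than W's start (X.end >= 10:15) AND its start is strictly before R's start (X.start < 14:35) AND its start is strictly before Q's start (X.start < 19:05).
A: end 23:00 >= 10:15? ✓; start 20:25 < 14:35? ✗; start 20:25 < 19:05? ✗ → no.
D: end 09:35 >= 10:15? ✗; start 07:20 < 14:35? ✓; start 07:20 < 19:05? ✓ → no.
K: end 09:20 >= 10:15? ✗; start 09:05 < 14:35? ✓; start 09:05 < 19:05? ✓ → no.
N: end 09:20 >= 10:15? ✗; start 06:15 < 14:35? ✓; start 06:15 < 19:05? ✓ → no.
U: end 11:50 >= 10:15? ✓; start 06:20 < 14:35? ✓; start 06:20 < 19:05? ✓ → yes.
Result: U.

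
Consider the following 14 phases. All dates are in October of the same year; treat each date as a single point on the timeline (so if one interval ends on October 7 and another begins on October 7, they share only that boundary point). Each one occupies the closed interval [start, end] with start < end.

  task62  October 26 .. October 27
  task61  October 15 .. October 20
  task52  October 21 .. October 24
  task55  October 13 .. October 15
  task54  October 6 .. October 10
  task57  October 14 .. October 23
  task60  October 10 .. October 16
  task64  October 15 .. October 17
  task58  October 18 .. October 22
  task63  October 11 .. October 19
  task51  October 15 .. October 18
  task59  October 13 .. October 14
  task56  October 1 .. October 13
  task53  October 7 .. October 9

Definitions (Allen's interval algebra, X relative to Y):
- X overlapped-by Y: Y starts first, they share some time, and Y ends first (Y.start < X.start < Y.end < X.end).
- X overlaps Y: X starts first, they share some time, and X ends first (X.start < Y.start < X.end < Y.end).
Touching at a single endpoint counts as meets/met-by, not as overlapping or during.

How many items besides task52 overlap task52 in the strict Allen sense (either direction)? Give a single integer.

2

Target task52 = [October 21, October 24].
task51 [October 15, October 18] → before → no.
task53 [October 7, October 9] → before → no.
task54 [October 6, October 10] → before → no.
task55 [October 13, October 15] → before → no.
task56 [October 1, October 13] → before → no.
task57 [October 14, October 23] → overlaps → counts.
task58 [October 18, October 22] → overlaps → counts.
task59 [October 13, October 14] → before → no.
task60 [October 10, October 16] → before → no.
task61 [October 15, October 20] → before → no.
task62 [October 26, October 27] → after → no.
task63 [October 11, October 19] → before → no.
task64 [October 15, October 17] → before → no.
Total: 2.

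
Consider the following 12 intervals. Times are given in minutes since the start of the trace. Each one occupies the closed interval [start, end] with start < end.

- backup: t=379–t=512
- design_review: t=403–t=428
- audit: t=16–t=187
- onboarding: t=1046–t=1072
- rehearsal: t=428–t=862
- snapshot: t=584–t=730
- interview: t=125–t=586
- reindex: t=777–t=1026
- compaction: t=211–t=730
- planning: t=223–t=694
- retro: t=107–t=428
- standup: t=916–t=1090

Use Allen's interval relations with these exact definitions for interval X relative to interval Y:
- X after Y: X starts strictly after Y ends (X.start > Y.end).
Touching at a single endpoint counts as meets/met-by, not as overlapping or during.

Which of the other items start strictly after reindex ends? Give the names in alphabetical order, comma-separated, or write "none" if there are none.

onboarding

Target reindex = [t=777, t=1026].
audit [t=16, t=187] → before → no.
backup [t=379, t=512] → before → no.
compaction [t=211, t=730] → before → no.
design_review [t=403, t=428] → before → no.
interview [t=125, t=586] → before → no.
onboarding [t=1046, t=1072] → after → yes.
planning [t=223, t=694] → before → no.
rehearsal [t=428, t=862] → overlaps → no.
retro [t=107, t=428] → before → no.
snapshot [t=584, t=730] → before → no.
standup [t=916, t=1090] → overlapped-by → no.
Result: onboarding.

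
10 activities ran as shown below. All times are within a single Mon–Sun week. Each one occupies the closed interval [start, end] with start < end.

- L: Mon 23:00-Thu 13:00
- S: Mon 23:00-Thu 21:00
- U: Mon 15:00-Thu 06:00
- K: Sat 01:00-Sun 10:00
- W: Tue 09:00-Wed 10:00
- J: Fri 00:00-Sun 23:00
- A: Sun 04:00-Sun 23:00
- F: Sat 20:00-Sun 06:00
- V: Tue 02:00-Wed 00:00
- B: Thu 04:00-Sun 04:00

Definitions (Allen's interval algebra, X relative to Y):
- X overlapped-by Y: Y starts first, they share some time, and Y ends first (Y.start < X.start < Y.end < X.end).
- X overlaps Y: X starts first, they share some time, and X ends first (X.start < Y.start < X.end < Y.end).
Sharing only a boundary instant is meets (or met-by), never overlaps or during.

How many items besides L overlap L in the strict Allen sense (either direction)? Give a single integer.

Target L = [Mon 23:00, Thu 13:00].
A [Sun 04:00, Sun 23:00] → after → no.
B [Thu 04:00, Sun 04:00] → overlapped-by → counts.
F [Sat 20:00, Sun 06:00] → after → no.
J [Fri 00:00, Sun 23:00] → after → no.
K [Sat 01:00, Sun 10:00] → after → no.
S [Mon 23:00, Thu 21:00] → started-by → no.
U [Mon 15:00, Thu 06:00] → overlaps → counts.
V [Tue 02:00, Wed 00:00] → during → no.
W [Tue 09:00, Wed 10:00] → during → no.
Total: 2.

2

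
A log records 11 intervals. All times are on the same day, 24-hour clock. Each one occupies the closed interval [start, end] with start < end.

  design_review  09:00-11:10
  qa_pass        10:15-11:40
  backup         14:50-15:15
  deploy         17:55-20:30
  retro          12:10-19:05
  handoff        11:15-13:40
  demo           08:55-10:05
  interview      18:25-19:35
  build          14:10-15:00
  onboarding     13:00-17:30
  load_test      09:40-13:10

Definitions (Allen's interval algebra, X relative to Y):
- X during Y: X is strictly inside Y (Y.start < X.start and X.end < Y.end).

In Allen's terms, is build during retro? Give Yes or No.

Yes

build = [14:10, 15:00], retro = [12:10, 19:05].
Actual relation of build to retro: during.
Asked whether 'during' holds → Yes.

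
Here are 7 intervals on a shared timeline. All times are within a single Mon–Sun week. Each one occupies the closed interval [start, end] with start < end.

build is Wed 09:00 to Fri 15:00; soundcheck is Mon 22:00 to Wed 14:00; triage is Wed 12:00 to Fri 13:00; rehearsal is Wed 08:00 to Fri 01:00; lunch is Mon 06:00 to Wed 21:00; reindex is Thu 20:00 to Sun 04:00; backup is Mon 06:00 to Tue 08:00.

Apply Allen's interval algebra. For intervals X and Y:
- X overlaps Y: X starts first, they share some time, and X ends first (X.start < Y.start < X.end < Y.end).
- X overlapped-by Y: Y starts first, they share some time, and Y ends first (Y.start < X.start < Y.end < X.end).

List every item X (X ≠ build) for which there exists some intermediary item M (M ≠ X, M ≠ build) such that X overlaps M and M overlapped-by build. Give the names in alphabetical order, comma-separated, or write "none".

Target build = [Wed 09:00, Fri 15:00].
Intermediaries M with M overlapped-by build: reindex.
Via reindex — items with X overlaps reindex: rehearsal, triage.
Union: rehearsal, triage.

rehearsal, triage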